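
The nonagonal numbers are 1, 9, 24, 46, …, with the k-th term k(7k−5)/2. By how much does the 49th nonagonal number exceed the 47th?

49·(7·49 − 5)/2 = 8281 and 47·(7·47 − 5)/2 = 7614.
Difference: 8281 − 7614 = 667.

667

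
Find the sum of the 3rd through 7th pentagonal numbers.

Σ i(3i−1)/2 = (3Σi² − Σi) / 2 over i = 3..7.
Σi = 28 − 3 = 25 and Σi² = 140 − 5 = 135.
(3·135 − 1·25) / 2 = 380/2 = 190.

190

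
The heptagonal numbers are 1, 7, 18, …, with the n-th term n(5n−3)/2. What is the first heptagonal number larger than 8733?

8910

Solve n(5n−3)/2 > 8733 for integer n.
The largest n with value ≤ 8733 is 59 (since 8614 ≤ 8733 < 8910), so the first above is n = 60, value 8910.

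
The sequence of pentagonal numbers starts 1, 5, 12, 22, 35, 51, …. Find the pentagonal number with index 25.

925

The 25th pentagonal number is n(3n−1)/2 with n = 25.
25·(3·25 − 1)/2 = 25·74/2 = 25·37 = 925.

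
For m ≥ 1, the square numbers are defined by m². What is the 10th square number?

100

10² = 100.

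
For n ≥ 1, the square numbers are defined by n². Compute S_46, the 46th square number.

2116

The 46th square number is n² with n = 46.
46² = 2116.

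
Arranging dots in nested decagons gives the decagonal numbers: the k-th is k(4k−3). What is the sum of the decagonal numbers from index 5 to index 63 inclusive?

Σ i(4i−3) = 4Σi² − 3Σi over i = 5..63.
Σi = 2016 − 10 = 2006 and Σi² = 85344 − 30 = 85314.
4·85314 − 3·2006 = 335238.

335238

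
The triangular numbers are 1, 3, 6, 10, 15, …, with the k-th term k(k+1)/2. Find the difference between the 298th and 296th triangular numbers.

298·299/2 = 44551 and 296·297/2 = 43956.
Difference: 44551 − 43956 = 595.

595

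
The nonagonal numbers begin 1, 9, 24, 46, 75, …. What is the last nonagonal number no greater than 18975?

18469

Solve n(7n−5)/2 ≤ 18975 for integer n.
n = 73 gives 18469 ≤ 18975, while n = 74 gives 18981 > 18975; so the answer is 18469.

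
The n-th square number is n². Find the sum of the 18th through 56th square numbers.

58331

Σ_{i=18}^{56} i² = 60116 − 1785 = 58331.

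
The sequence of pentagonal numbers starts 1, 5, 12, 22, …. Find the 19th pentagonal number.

The 19th pentagonal number is n(3n−1)/2 with n = 19.
19·(3·19 − 1)/2 = 19·56/2 = 19·28 = 532.

532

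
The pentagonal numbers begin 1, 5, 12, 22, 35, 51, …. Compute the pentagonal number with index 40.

The 40th pentagonal number is n(3n−1)/2 with n = 40.
40·(3·40 − 1)/2 = 40·119/2 = 2380.

2380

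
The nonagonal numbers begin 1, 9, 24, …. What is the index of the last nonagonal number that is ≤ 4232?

Solve n(7n−5)/2 ≤ 4232 for integer n.
n = 35 gives 4200 ≤ 4232, while n = 36 gives 4446 > 4232; so the answer is index 35.

35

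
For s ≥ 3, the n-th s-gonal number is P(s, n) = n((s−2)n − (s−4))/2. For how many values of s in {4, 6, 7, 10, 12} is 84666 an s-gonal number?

s = 4: P(4, 290) = 84100 and P(4, 291) = 84681; 84666 is not s-gonal.
s = 6: P(6, 206) = 84666. ✓
s = 7: P(7, 184) = 84364 and P(7, 185) = 85285; 84666 is not s-gonal.
s = 10: P(10, 145) = 83665 and P(10, 146) = 84826; 84666 is not s-gonal.
s = 12: P(12, 130) = 83980 and P(12, 131) = 85281; 84666 is not s-gonal.
Hits: s ∈ {6} → 1.

1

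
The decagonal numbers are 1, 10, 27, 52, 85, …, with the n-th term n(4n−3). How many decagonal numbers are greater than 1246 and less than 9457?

30

The n-th decagonal number is n(4n−3).
Smallest index with value > 1246: n = 19 (giving 1387).
Largest index with value < 9457: n = 48 (giving 9072).
Indices 19 through 48: 30 terms.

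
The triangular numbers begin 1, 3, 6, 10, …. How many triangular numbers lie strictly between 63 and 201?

9

The n-th triangular number is n(n+1)/2.
Smallest index with value > 63: n = 11 (giving 66).
Largest index with value < 201: n = 19 (giving 190).
Indices 11 through 19: 9 terms.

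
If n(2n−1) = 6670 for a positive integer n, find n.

58

Set n(2n−1) = 6670, giving 2n² − n − 6670 = 0.
So n = (1 + 231) / 4 = 232/4 = 58.
Check: 58·(2·58 − 1) = 6670. ✓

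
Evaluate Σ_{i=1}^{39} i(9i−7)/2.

Σ i(9i−7)/2 = (9Σi² − 7Σi) / 2 over i = 1..39.
Σi = 780 and Σi² = 20540.
(9·20540 − 7·780) / 2 = 179400/2 = 89700.

89700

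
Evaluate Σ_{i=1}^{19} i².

2470

Σ_{i=1}^{19} i² = 19·20·39/6 = 2470.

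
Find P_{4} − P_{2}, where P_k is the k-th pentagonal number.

4·(3·4 − 1)/2 = 22 and 2·(3·2 − 1)/2 = 5.
Difference: 22 − 5 = 17.

17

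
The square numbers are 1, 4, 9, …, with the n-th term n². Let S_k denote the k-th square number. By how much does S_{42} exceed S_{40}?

42² = 1764 and 40² = 1600.
Difference: 1764 − 1600 = 164.

164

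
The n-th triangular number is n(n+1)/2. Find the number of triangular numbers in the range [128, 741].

The n-th triangular number is n(n+1)/2.
Smallest index with value ≥ 128: n = 16 (giving 136).
Largest index with value ≤ 741: n = 38 (giving 741).
Indices 16 through 38: 23 terms.

23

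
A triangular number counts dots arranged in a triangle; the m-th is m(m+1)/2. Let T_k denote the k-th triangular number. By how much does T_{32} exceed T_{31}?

32

Consecutive triangular numbers differ by n: T_{32} − T_{31} = 32.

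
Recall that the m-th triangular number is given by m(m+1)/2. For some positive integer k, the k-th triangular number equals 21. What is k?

6

Set n(n+1)/2 = 21, giving n² + n − 42 = 0.
The discriminant is 1 + 8·21 = 169, and √169 = 13.
So n = (-1 + 13) / 2 = 12/2 = 6.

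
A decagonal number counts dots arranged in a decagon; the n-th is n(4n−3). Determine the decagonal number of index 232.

214600

The 232nd decagonal number is n(4n−3) with n = 232.
232·(4·232 − 3) = 232·925 = 214600.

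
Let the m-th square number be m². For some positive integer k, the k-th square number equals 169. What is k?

13

We need n² = 169, so n = √169 = 13.
Check: 13² = 169. ✓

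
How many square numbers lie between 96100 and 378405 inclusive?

306

The n-th square number is n².
Smallest index with value ≥ 96100: n = 310 (giving 96100).
Largest index with value ≤ 378405: n = 615 (giving 378225).
Indices 310 through 615: 306 terms.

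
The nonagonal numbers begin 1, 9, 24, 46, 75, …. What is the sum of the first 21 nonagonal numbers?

11011

Σ i(7i−5)/2 = (7Σi² − 5Σi) / 2 over i = 1..21.
Σi = 231 and Σi² = 3311.
(7·3311 − 5·231) / 2 = 22022/2 = 11011.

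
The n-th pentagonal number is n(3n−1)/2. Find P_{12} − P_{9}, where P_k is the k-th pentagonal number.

93

12·(3·12 − 1)/2 = 210 and 9·(3·9 − 1)/2 = 117.
Difference: 210 − 117 = 93.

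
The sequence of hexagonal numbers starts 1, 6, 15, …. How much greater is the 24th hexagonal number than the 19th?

24·(2·24 − 1) = 1128 and 19·(2·19 − 1) = 703.
Difference: 1128 − 703 = 425.

425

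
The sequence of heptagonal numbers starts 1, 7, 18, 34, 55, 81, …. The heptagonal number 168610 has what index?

Set n(5n−3)/2 = 168610, giving 5n² − 3n − 337220 = 0.
So n = (3 + 2597) / 10 = 2600/10 = 260.
Check: 260·(5·260 − 3)/2 = 168610. ✓

260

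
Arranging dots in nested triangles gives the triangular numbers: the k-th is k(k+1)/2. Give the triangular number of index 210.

22155

The 210th triangular number is n(n+1)/2 with n = 210.
210·211/2 = 44310/2 = 22155.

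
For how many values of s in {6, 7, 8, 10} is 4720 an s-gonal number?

1

s = 6: P(6, 48) = 4560 and P(6, 49) = 4753; 4720 is not s-gonal.
s = 7: P(7, 43) = 4558 and P(7, 44) = 4774; 4720 is not s-gonal.
s = 8: P(8, 40) = 4720. ✓
s = 10: P(10, 34) = 4522 and P(10, 35) = 4795; 4720 is not s-gonal.
Hits: s ∈ {8} → 1.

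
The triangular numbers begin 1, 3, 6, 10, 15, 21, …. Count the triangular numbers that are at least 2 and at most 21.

The n-th triangular number is n(n+1)/2.
Smallest index with value ≥ 2: n = 2 (giving 3).
Largest index with value ≤ 21: n = 6 (giving 21).
Indices 2 through 6: 5 terms.

5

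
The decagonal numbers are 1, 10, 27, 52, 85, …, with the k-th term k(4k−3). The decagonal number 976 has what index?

16

Set n(4n−3) = 976, giving 4n² − 3n − 976 = 0.
The discriminant is 9 + 16·976 = 15625, and √15625 = 125.
So n = (3 + 125) / 8 = 128/8 = 16.
Check: 16·(4·16 − 3) = 976. ✓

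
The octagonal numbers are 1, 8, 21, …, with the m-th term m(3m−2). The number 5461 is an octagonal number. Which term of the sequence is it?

Set n(3n−2) = 5461, giving 3n² − 2n − 5461 = 0.
The discriminant is 4 + 12·5461 = 65536, and √65536 = 256.
So n = (2 + 256) / 6 = 258/6 = 43.

43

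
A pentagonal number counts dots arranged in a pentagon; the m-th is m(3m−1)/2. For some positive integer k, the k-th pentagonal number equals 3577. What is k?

Set n(3n−1)/2 = 3577, giving 3n² − n − 7154 = 0.
The discriminant is 1 + 24·3577 = 85849, and √85849 = 293.
So n = (1 + 293) / 6 = 294/6 = 49.

49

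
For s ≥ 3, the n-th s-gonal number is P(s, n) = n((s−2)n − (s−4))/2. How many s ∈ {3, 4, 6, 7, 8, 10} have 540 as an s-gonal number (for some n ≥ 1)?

s = 3: P(3, 32) = 528 and P(3, 33) = 561; 540 is not s-gonal.
s = 4: P(4, 23) = 529 and P(4, 24) = 576; 540 is not s-gonal.
s = 6: P(6, 16) = 496 and P(6, 17) = 561; 540 is not s-gonal.
s = 7: P(7, 15) = 540. ✓
s = 8: P(8, 13) = 481 and P(8, 14) = 560; 540 is not s-gonal.
s = 10: P(10, 12) = 540. ✓
Hits: s ∈ {7, 10} → 2.

2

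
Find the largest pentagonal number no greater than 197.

176

Solve n(3n−1)/2 ≤ 197 for integer n.
n = 11 gives 176 ≤ 197, while n = 12 gives 210 > 197; so the answer is 176.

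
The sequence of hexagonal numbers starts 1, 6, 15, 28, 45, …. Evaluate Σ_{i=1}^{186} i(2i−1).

4307171

Σ i(2i−1) = 2Σi² − Σi over i = 1..186.
Σi = 17391 and Σi² = 2162281.
2·2162281 − 1·17391 = 4307171.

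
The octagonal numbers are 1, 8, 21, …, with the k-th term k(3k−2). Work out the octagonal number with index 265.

The 265th octagonal number is n(3n−2) with n = 265.
265·(3·265 − 2) = 265·793 = 210145.

210145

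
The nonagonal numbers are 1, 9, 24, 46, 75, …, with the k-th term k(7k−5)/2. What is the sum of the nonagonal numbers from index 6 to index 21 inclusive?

Σ i(7i−5)/2 = (7Σi² − 5Σi) / 2 over i = 6..21.
Σi = 231 − 15 = 216 and Σi² = 3311 − 55 = 3256.
(7·3256 − 5·216) / 2 = 21712/2 = 10856.

10856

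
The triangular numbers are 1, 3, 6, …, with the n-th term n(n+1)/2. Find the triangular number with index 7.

7·8/2 = 56/2 = 28.

28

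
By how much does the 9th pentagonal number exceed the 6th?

66

9·(3·9 − 1)/2 = 117 and 6·(3·6 − 1)/2 = 51.
Difference: 117 − 51 = 66.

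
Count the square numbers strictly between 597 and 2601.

The n-th square number is n².
Smallest index with value > 597: n = 25 (giving 625).
Largest index with value < 2601: n = 50 (giving 2500).
Indices 25 through 50: 26 terms.

26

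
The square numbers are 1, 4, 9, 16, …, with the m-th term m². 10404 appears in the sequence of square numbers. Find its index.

102

We need n² = 10404, so n = √10404 = 102.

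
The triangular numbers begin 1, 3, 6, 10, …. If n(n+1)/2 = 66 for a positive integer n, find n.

11

Set n(n+1)/2 = 66, giving n² + n − 132 = 0.
So n = (-1 + 23) / 2 = 22/2 = 11.
Check: 11·12/2 = 66. ✓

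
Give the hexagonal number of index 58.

6670

The 58th hexagonal number is n(2n−1) with n = 58.
58·(2·58 − 1) = 58·115 = 6670.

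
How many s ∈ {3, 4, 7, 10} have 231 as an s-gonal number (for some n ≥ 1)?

s = 3: P(3, 21) = 231. ✓
s = 4: P(4, 15) = 225 and P(4, 16) = 256; 231 is not s-gonal.
s = 7: P(7, 9) = 189 and P(7, 10) = 235; 231 is not s-gonal.
s = 10: P(10, 7) = 175 and P(10, 8) = 232; 231 is not s-gonal.
Hits: s ∈ {3} → 1.

1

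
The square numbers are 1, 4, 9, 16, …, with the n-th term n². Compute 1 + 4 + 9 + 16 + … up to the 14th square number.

1015

Σ_{i=1}^{14} i² = 14·15·29/6 = 1015.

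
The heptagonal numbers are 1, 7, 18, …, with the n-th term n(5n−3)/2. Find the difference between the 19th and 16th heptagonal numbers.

19·(5·19 − 3)/2 = 874 and 16·(5·16 − 3)/2 = 616.
Difference: 874 − 616 = 258.

258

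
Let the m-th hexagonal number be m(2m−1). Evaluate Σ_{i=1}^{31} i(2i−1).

Σ i(2i−1) = 2Σi² − Σi over i = 1..31.
Σi = 496 and Σi² = 10416.
2·10416 − 1·496 = 20336.

20336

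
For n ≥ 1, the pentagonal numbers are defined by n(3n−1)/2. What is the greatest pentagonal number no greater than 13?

12

Solve n(3n−1)/2 ≤ 13 for integer n.
n = 3 gives 12 ≤ 13, while n = 4 gives 22 > 13; so the answer is 12.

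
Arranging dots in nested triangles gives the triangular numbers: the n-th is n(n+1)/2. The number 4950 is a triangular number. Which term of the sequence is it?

99

Set n(n+1)/2 = 4950, giving n² + n − 9900 = 0.
The discriminant is 1 + 8·4950 = 39601, and √39601 = 199.
So n = (-1 + 199) / 2 = 198/2 = 99.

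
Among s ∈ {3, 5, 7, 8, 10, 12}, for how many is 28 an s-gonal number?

s = 3: P(3, 7) = 28. ✓
s = 5: P(5, 4) = 22 and P(5, 5) = 35; 28 is not s-gonal.
s = 7: P(7, 3) = 18 and P(7, 4) = 34; 28 is not s-gonal.
s = 8: P(8, 3) = 21 and P(8, 4) = 40; 28 is not s-gonal.
s = 10: P(10, 3) = 27 and P(10, 4) = 52; 28 is not s-gonal.
s = 12: P(12, 2) = 12 and P(12, 3) = 33; 28 is not s-gonal.
Hits: s ∈ {3} → 1.

1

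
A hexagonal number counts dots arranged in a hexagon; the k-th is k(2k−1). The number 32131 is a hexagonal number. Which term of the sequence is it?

127

Set n(2n−1) = 32131, giving 2n² − n − 32131 = 0.
The discriminant is 1 + 8·32131 = 257049, and √257049 = 507.
So n = (1 + 507) / 4 = 508/4 = 127.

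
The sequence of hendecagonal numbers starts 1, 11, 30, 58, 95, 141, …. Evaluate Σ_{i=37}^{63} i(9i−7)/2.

Σ i(9i−7)/2 = (9Σi² − 7Σi) / 2 over i = 37..63.
Σi = 2016 − 666 = 1350 and Σi² = 85344 − 16206 = 69138.
(9·69138 − 7·1350) / 2 = 612792/2 = 306396.

306396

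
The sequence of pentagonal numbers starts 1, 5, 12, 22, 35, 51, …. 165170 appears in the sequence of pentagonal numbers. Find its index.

Set n(3n−1)/2 = 165170, giving 3n² − n − 330340 = 0.
The discriminant is 1 + 24·165170 = 3964081, and √3964081 = 1991.
So n = (1 + 1991) / 6 = 1992/6 = 332.
Check: 332·(3·332 − 1)/2 = 165170. ✓

332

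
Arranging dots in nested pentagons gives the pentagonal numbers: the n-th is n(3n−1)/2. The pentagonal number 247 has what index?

Set n(3n−1)/2 = 247, giving 3n² − n − 494 = 0.
The discriminant is 1 + 24·247 = 5929, and √5929 = 77.
So n = (1 + 77) / 6 = 78/6 = 13.
Check: 13·(3·13 − 1)/2 = 247. ✓

13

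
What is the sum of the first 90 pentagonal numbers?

Σ i(3i−1)/2 = (3Σi² − Σi) / 2 over i = 1..90.
Σi = 4095 and Σi² = 247065.
(3·247065 − 1·4095) / 2 = 737100/2 = 368550.

368550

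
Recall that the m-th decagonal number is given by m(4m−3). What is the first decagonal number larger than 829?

Solve n(4n−3) > 829 for integer n.
The largest n with value ≤ 829 is 14 (since 742 ≤ 829 < 855), so the first above is n = 15, value 855.

855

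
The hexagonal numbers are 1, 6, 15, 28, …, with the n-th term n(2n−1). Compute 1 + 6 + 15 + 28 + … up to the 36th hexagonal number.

31746

Σ i(2i−1) = 2Σi² − Σi over i = 1..36.
Σi = 666 and Σi² = 16206.
2·16206 − 1·666 = 31746.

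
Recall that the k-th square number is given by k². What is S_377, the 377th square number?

142129

377² = 142129.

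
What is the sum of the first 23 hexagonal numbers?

Σ i(2i−1) = 2Σi² − Σi over i = 1..23.
Σi = 276 and Σi² = 4324.
2·4324 − 1·276 = 8372.

8372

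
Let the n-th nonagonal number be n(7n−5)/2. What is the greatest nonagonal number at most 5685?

5500

Solve n(7n−5)/2 ≤ 5685 for integer n.
n = 40 gives 5500 ≤ 5685, while n = 41 gives 5781 > 5685; so the answer is 5500.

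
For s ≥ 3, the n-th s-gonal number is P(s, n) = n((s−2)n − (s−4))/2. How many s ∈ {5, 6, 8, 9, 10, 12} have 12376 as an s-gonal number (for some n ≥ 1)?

2

s = 5: P(5, 91) = 12376. ✓
s = 6: P(6, 78) = 12090 and P(6, 79) = 12403; 12376 is not s-gonal.
s = 8: P(8, 64) = 12160 and P(8, 65) = 12545; 12376 is not s-gonal.
s = 9: P(9, 59) = 12036 and P(9, 60) = 12450; 12376 is not s-gonal.
s = 10: P(10, 56) = 12376. ✓
s = 12: P(12, 50) = 12300 and P(12, 51) = 12801; 12376 is not s-gonal.
Hits: s ∈ {5, 10} → 2.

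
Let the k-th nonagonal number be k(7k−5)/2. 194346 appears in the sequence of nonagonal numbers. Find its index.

236

Set n(7n−5)/2 = 194346, giving 7n² − 5n − 388692 = 0.
The discriminant is 25 + 56·194346 = 10883401, and √10883401 = 3299.
So n = (5 + 3299) / 14 = 3304/14 = 236.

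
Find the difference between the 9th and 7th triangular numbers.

17

9·10/2 = 45 and 7·8/2 = 28.
Difference: 45 − 28 = 17.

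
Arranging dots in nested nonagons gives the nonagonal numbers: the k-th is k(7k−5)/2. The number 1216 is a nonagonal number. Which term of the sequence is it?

19

Set n(7n−5)/2 = 1216, giving 7n² − 5n − 2432 = 0.
So n = (5 + 261) / 14 = 266/14 = 19.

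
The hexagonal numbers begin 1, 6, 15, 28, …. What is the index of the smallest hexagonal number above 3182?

Solve n(2n−1) > 3182 for integer n.
The largest n with value ≤ 3182 is 40 (since 3160 ≤ 3182 < 3321), so the first above is n = 41, value 3321.

41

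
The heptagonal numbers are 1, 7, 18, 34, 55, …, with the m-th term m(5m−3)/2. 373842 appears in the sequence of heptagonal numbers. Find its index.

Set n(5n−3)/2 = 373842, giving 5n² − 3n − 747684 = 0.
So n = (3 + 3867) / 10 = 3870/10 = 387.
Check: 387·(5·387 − 3)/2 = 373842. ✓

387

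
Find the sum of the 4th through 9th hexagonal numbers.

Σ i(2i−1) = 2Σi² − Σi over i = 4..9.
Σi = 45 − 6 = 39 and Σi² = 285 − 14 = 271.
2·271 − 1·39 = 503.

503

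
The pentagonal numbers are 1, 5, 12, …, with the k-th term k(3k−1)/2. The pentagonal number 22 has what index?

4

Set n(3n−1)/2 = 22, giving 3n² − n − 44 = 0.
The discriminant is 1 + 24·22 = 529, and √529 = 23.
So n = (1 + 23) / 6 = 24/6 = 4.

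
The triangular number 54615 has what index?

Set n(n+1)/2 = 54615, giving n² + n − 109230 = 0.
The discriminant is 1 + 8·54615 = 436921, and √436921 = 661.
So n = (-1 + 661) / 2 = 660/2 = 330.
Check: 330·331/2 = 54615. ✓

330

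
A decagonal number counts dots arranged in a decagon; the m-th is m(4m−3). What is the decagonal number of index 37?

5365

The 37th decagonal number is n(4n−3) with n = 37.
37·(4·37 − 3) = 37·145 = 5365.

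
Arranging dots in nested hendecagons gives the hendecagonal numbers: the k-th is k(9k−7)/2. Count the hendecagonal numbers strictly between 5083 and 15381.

24

The n-th hendecagonal number is n(9n−7)/2.
Smallest index with value > 5083: n = 35 (giving 5390).
Largest index with value < 15381: n = 58 (giving 14935).
Indices 35 through 58: 24 terms.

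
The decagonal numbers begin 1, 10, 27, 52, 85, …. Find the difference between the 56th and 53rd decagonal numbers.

56·(4·56 − 3) = 12376 and 53·(4·53 − 3) = 11077.
Difference: 12376 − 11077 = 1299.

1299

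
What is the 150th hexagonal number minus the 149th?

597

Consecutive hexagonal numbers differ by 4n − 3: here 4·150 − 3 = 597.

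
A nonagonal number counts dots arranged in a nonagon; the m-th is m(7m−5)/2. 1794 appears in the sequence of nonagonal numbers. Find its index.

Set n(7n−5)/2 = 1794, giving 7n² − 5n − 3588 = 0.
So n = (5 + 317) / 14 = 322/14 = 23.
Check: 23·(7·23 − 5)/2 = 1794. ✓

23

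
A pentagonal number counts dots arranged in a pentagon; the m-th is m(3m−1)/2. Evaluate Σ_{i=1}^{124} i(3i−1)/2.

961000

Σ i(3i−1)/2 = (3Σi² − Σi) / 2 over i = 1..124.
Σi = 7750 and Σi² = 643250.
(3·643250 − 1·7750) / 2 = 1922000/2 = 961000.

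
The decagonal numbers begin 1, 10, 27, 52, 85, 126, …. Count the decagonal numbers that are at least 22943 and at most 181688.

The n-th decagonal number is n(4n−3).
Smallest index with value ≥ 22943: n = 77 (giving 23485).
Largest index with value ≤ 181688: n = 213 (giving 180837).
Indices 77 through 213: 137 terms.

137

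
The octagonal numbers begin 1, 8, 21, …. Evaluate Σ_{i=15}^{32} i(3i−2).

30429

Σ i(3i−2) = 3Σi² − 2Σi over i = 15..32.
Σi = 528 − 105 = 423 and Σi² = 11440 − 1015 = 10425.
3·10425 − 2·423 = 30429.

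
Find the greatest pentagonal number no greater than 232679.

Solve n(3n−1)/2 ≤ 232679 for integer n.
n = 394 gives 232657 ≤ 232679, while n = 395 gives 233840 > 232679; so the answer is 232657.

232657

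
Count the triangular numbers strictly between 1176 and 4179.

The n-th triangular number is n(n+1)/2.
Smallest index with value > 1176: n = 49 (giving 1225).
Largest index with value < 4179: n = 90 (giving 4095).
Indices 49 through 90: 42 terms.

42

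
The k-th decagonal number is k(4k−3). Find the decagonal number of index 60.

The 60th decagonal number is n(4n−3) with n = 60.
60·(4·60 − 3) = 60·237 = 14220.

14220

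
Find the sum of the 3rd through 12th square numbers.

645

Σ_{i=3}^{12} i² = 650 − 5 = 645.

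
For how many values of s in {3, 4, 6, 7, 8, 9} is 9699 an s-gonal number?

1

s = 3: P(3, 138) = 9591 and P(3, 139) = 9730; 9699 is not s-gonal.
s = 4: P(4, 98) = 9604 and P(4, 99) = 9801; 9699 is not s-gonal.
s = 6: P(6, 69) = 9453 and P(6, 70) = 9730; 9699 is not s-gonal.
s = 7: P(7, 62) = 9517 and P(7, 63) = 9828; 9699 is not s-gonal.
s = 8: P(8, 57) = 9633 and P(8, 58) = 9976; 9699 is not s-gonal.
s = 9: P(9, 53) = 9699. ✓
Hits: s ∈ {9} → 1.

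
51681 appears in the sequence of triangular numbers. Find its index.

Set n(n+1)/2 = 51681, giving n² + n − 103362 = 0.
The discriminant is 1 + 8·51681 = 413449, and √413449 = 643.
So n = (-1 + 643) / 2 = 642/2 = 321.
Check: 321·322/2 = 51681. ✓

321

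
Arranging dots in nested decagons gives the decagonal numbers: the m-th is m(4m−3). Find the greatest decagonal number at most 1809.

1701

Solve n(4n−3) ≤ 1809 for integer n.
n = 21 gives 1701 ≤ 1809, while n = 22 gives 1870 > 1809; so the answer is 1701.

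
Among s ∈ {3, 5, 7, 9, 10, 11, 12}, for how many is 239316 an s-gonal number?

1

s = 3: P(3, 691) = 239086 and P(3, 692) = 239778; 239316 is not s-gonal.
s = 5: P(5, 399) = 238602 and P(5, 400) = 239800; 239316 is not s-gonal.
s = 7: P(7, 309) = 238239 and P(7, 310) = 239785; 239316 is not s-gonal.
s = 9: P(9, 261) = 237771 and P(9, 262) = 239599; 239316 is not s-gonal.
s = 10: P(10, 244) = 237412 and P(10, 245) = 239365; 239316 is not s-gonal.
s = 11: P(11, 231) = 239316. ✓
s = 12: P(12, 219) = 238929 and P(12, 220) = 241120; 239316 is not s-gonal.
Hits: s ∈ {11} → 1.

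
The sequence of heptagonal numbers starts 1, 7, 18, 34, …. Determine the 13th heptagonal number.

The 13th heptagonal number is n(5n−3)/2 with n = 13.
13·(5·13 − 3)/2 = 13·62/2 = 13·31 = 403.

403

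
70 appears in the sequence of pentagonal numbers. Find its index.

7

Set n(3n−1)/2 = 70, giving 3n² − n − 140 = 0.
The discriminant is 1 + 24·70 = 1681, and √1681 = 41.
So n = (1 + 41) / 6 = 42/6 = 7.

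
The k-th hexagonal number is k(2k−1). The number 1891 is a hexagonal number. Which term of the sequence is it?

31

Set n(2n−1) = 1891, giving 2n² − n − 1891 = 0.
The discriminant is 1 + 8·1891 = 15129, and √15129 = 123.
So n = (1 + 123) / 4 = 124/4 = 31.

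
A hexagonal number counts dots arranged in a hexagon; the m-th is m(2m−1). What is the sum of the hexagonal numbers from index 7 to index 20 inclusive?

Σ i(2i−1) = 2Σi² − Σi over i = 7..20.
Σi = 210 − 21 = 189 and Σi² = 2870 − 91 = 2779.
2·2779 − 1·189 = 5369.

5369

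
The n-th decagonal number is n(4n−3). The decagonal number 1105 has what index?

Set n(4n−3) = 1105, giving 4n² − 3n − 1105 = 0.
The discriminant is 9 + 16·1105 = 17689, and √17689 = 133.
So n = (3 + 133) / 8 = 136/8 = 17.

17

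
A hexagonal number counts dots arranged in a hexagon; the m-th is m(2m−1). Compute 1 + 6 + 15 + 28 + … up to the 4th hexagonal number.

50

Σ i(2i−1) = 2Σi² − Σi over i = 1..4.
Σi = 10 and Σi² = 30.
2·30 − 1·10 = 50.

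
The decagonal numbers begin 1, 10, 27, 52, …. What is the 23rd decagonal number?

2047

The 23rd decagonal number is n(4n−3) with n = 23.
23·(4·23 − 3) = 23·89 = 2047.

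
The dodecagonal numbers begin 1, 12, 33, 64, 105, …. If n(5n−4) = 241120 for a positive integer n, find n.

Set n(5n−4) = 241120, giving 5n² − 4n − 241120 = 0.
The discriminant is 16 + 20·241120 = 4822416, and √4822416 = 2196.
So n = (4 + 2196) / 10 = 2200/10 = 220.

220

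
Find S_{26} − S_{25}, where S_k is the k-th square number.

51

n² − (n−1)² = 2n − 1, so 26² − 25² = 2·26 − 1 = 51.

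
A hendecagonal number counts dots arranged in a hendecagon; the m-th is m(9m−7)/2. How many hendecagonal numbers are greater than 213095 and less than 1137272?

285

The n-th hendecagonal number is n(9n−7)/2.
Smallest index with value > 213095: n = 219 (giving 215058).
Largest index with value < 1137272: n = 503 (giving 1136780).
Indices 219 through 503: 285 terms.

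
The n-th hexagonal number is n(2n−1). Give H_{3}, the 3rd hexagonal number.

The 3rd hexagonal number is n(2n−1) with n = 3.
3·(2·3 − 1) = 3·5 = 15.

15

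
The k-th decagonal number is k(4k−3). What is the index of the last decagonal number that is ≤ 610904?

Solve n(4n−3) ≤ 610904 for integer n.
n = 391 gives 610351 ≤ 610904, while n = 392 gives 613480 > 610904; so the answer is index 391.

391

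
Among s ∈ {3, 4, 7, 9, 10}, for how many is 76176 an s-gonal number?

s = 3: P(3, 389) = 75855 and P(3, 390) = 76245; 76176 is not s-gonal.
s = 4: P(4, 276) = 76176. ✓
s = 7: P(7, 174) = 75429 and P(7, 175) = 76300; 76176 is not s-gonal.
s = 9: P(9, 147) = 75264 and P(9, 148) = 76294; 76176 is not s-gonal.
s = 10: P(10, 138) = 75762 and P(10, 139) = 76867; 76176 is not s-gonal.
Hits: s ∈ {4} → 1.

1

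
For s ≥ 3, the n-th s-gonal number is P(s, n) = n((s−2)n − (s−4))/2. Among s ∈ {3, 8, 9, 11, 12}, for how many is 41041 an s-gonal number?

2

s = 3: P(3, 286) = 41041. ✓
s = 8: P(8, 117) = 40833 and P(8, 118) = 41536; 41041 is not s-gonal.
s = 9: P(9, 108) = 40554 and P(9, 109) = 41311; 41041 is not s-gonal.
s = 11: P(11, 95) = 40280 and P(11, 96) = 41136; 41041 is not s-gonal.
s = 12: P(12, 91) = 41041. ✓
Hits: s ∈ {3, 12} → 2.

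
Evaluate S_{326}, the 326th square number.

326² = 106276.

106276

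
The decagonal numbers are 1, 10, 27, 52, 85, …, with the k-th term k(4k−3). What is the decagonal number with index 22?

1870

22·(4·22 − 3) = 22·85 = 1870.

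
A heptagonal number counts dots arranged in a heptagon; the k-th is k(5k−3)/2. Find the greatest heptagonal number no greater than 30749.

Solve n(5n−3)/2 ≤ 30749 for integer n.
n = 111 gives 30636 ≤ 30749, while n = 112 gives 31192 > 30749; so the answer is 30636.

30636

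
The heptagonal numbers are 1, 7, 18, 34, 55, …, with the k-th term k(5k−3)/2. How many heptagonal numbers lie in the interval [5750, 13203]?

24

The n-th heptagonal number is n(5n−3)/2.
Smallest index with value ≥ 5750: n = 49 (giving 5929).
Largest index with value ≤ 13203: n = 72 (giving 12852).
Indices 49 through 72: 24 terms.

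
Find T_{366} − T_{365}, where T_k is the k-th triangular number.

Consecutive triangular numbers differ by n: T_{366} − T_{365} = 366.

366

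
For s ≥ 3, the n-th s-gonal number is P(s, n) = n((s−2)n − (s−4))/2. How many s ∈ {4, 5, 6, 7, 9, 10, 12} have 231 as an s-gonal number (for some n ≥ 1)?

s = 4: P(4, 15) = 225 and P(4, 16) = 256; 231 is not s-gonal.
s = 5: P(5, 12) = 210 and P(5, 13) = 247; 231 is not s-gonal.
s = 6: P(6, 11) = 231. ✓
s = 7: P(7, 9) = 189 and P(7, 10) = 235; 231 is not s-gonal.
s = 9: P(9, 8) = 204 and P(9, 9) = 261; 231 is not s-gonal.
s = 10: P(10, 7) = 175 and P(10, 8) = 232; 231 is not s-gonal.
s = 12: P(12, 7) = 217 and P(12, 8) = 288; 231 is not s-gonal.
Hits: s ∈ {6} → 1.

1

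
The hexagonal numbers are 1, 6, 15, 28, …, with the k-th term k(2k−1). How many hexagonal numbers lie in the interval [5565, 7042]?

The n-th hexagonal number is n(2n−1).
Smallest index with value ≥ 5565: n = 53 (giving 5565).
Largest index with value ≤ 7042: n = 59 (giving 6903).
Indices 53 through 59: 7 terms.

7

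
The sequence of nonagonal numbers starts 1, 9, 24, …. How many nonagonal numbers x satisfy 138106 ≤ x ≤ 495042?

178

The n-th nonagonal number is n(7n−5)/2.
Smallest index with value ≥ 138106: n = 199 (giving 138106).
Largest index with value ≤ 495042: n = 376 (giving 493876).
Indices 199 through 376: 178 terms.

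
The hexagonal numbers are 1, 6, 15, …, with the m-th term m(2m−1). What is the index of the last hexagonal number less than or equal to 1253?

25

Solve n(2n−1) ≤ 1253 for integer n.
n = 25 gives 1225 ≤ 1253, while n = 26 gives 1326 > 1253; so the answer is index 25.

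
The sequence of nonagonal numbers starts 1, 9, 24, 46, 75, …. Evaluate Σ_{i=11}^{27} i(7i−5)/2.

Σ i(7i−5)/2 = (7Σi² − 5Σi) / 2 over i = 11..27.
Σi = 378 − 55 = 323 and Σi² = 6930 − 385 = 6545.
(7·6545 − 5·323) / 2 = 44200/2 = 22100.

22100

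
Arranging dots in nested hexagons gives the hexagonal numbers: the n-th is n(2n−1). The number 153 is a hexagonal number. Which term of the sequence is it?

Set n(2n−1) = 153, giving 2n² − n − 153 = 0.
The discriminant is 1 + 8·153 = 1225, and √1225 = 35.
So n = (1 + 35) / 4 = 36/4 = 9.
Check: 9·(2·9 − 1) = 153. ✓

9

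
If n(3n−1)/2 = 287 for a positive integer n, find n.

Set n(3n−1)/2 = 287, giving 3n² − n − 574 = 0.
The discriminant is 1 + 24·287 = 6889, and √6889 = 83.
So n = (1 + 83) / 6 = 84/6 = 14.
Check: 14·(3·14 − 1)/2 = 287. ✓

14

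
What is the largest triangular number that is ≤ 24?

Solve n(n+1)/2 ≤ 24 for integer n.
n = 6 gives 21 ≤ 24, while n = 7 gives 28 > 24; so the answer is 21.

21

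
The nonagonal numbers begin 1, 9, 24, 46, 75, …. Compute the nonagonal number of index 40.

5500

The 40th nonagonal number is n(7n−5)/2 with n = 40.
40·(7·40 − 5)/2 = 40·275/2 = 5500.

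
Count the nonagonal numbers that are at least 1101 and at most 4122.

The n-th nonagonal number is n(7n−5)/2.
Smallest index with value ≥ 1101: n = 19 (giving 1216).
Largest index with value ≤ 4122: n = 34 (giving 3961).
Indices 19 through 34: 16 terms.

16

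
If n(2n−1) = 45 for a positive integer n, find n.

Set n(2n−1) = 45, giving 2n² − n − 45 = 0.
The discriminant is 1 + 8·45 = 361, and √361 = 19.
So n = (1 + 19) / 4 = 20/4 = 5.
Check: 5·(2·5 − 1) = 45. ✓

5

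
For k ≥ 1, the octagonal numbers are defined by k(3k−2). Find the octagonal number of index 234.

The 234th octagonal number is n(3n−2) with n = 234.
234·(3·234 − 2) = 234·700 = 163800.

163800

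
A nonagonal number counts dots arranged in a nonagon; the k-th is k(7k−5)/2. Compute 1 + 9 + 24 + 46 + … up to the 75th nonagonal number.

494950

Σ i(7i−5)/2 = (7Σi² − 5Σi) / 2 over i = 1..75.
Σi = 2850 and Σi² = 143450.
(7·143450 − 5·2850) / 2 = 989900/2 = 494950.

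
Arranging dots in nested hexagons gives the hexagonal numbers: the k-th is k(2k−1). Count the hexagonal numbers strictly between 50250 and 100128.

65

The n-th hexagonal number is n(2n−1).
Smallest index with value > 50250: n = 159 (giving 50403).
Largest index with value < 100128: n = 223 (giving 99235).
Indices 159 through 223: 65 terms.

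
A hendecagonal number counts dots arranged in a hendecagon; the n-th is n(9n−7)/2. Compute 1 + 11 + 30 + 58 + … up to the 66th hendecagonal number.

433356

Σ i(9i−7)/2 = (9Σi² − 7Σi) / 2 over i = 1..66.
Σi = 2211 and Σi² = 98021.
(9·98021 − 7·2211) / 2 = 866712/2 = 433356.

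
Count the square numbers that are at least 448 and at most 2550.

The n-th square number is n².
Smallest index with value ≥ 448: n = 22 (giving 484).
Largest index with value ≤ 2550: n = 50 (giving 2500).
Indices 22 through 50: 29 terms.

29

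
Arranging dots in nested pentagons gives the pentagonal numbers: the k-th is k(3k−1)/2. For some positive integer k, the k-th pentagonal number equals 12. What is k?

3

Set n(3n−1)/2 = 12, giving 3n² − n − 24 = 0.
So n = (1 + 17) / 6 = 18/6 = 3.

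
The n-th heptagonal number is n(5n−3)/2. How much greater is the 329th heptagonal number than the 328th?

Consecutive heptagonal numbers differ by 5n − 4: here 5·329 − 4 = 1641.

1641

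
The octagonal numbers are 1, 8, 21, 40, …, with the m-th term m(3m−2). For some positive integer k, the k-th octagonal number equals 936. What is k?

Set n(3n−2) = 936, giving 3n² − 2n − 936 = 0.
So n = (2 + 106) / 6 = 108/6 = 18.
Check: 18·(3·18 − 2) = 936. ✓

18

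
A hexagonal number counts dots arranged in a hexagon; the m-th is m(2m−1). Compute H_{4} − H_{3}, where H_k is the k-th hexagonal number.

Consecutive hexagonal numbers differ by 4n − 3: here 4·4 − 3 = 13.

13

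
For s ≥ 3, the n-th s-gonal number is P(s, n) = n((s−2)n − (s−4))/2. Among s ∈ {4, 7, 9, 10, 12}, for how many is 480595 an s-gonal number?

1

s = 4: P(4, 693) = 480249 and P(4, 694) = 481636; 480595 is not s-gonal.
s = 7: P(7, 438) = 478953 and P(7, 439) = 481144; 480595 is not s-gonal.
s = 9: P(9, 370) = 478225 and P(9, 371) = 480816; 480595 is not s-gonal.
s = 10: P(10, 347) = 480595. ✓
s = 12: P(12, 310) = 479260 and P(12, 311) = 482361; 480595 is not s-gonal.
Hits: s ∈ {10} → 1.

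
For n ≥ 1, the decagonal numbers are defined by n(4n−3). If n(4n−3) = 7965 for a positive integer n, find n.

Set n(4n−3) = 7965, giving 4n² − 3n − 7965 = 0.
So n = (3 + 357) / 8 = 360/8 = 45.

45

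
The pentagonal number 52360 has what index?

Set n(3n−1)/2 = 52360, giving 3n² − n − 104720 = 0.
The discriminant is 1 + 24·52360 = 1256641, and √1256641 = 1121.
So n = (1 + 1121) / 6 = 1122/6 = 187.

187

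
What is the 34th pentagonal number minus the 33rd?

100

Consecutive pentagonal numbers differ by 3n − 2: here 3·34 − 2 = 100.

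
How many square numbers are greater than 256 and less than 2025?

The n-th square number is n².
Smallest index with value > 256: n = 17 (giving 289).
Largest index with value < 2025: n = 44 (giving 1936).
Indices 17 through 44: 28 terms.

28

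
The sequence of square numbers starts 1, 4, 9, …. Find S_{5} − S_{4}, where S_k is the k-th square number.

n² − (n−1)² = 2n − 1, so 5² − 4² = 2·5 − 1 = 9.

9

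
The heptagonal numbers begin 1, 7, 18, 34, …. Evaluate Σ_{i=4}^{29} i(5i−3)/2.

Σ i(5i−3)/2 = (5Σi² − 3Σi) / 2 over i = 4..29.
Σi = 435 − 6 = 429 and Σi² = 8555 − 14 = 8541.
(5·8541 − 3·429) / 2 = 41418/2 = 20709.

20709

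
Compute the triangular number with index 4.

10

The 4th triangular number is n(n+1)/2 with n = 4.
4·5/2 = 20/2 = 10.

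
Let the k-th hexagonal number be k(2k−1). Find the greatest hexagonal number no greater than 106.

Solve n(2n−1) ≤ 106 for integer n.
n = 7 gives 91 ≤ 106, while n = 8 gives 120 > 106; so the answer is 91.

91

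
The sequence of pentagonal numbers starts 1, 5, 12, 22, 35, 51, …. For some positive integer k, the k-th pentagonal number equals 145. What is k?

Set n(3n−1)/2 = 145, giving 3n² − n − 290 = 0.
The discriminant is 1 + 24·145 = 3481, and √3481 = 59.
So n = (1 + 59) / 6 = 60/6 = 10.

10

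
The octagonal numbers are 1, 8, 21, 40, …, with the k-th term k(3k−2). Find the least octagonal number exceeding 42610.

42960

Solve n(3n−2) > 42610 for integer n.
The largest n with value ≤ 42610 is 119 (since 42245 ≤ 42610 < 42960), so the first above is n = 120, value 42960.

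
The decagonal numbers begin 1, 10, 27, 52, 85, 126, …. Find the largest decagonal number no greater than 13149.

12825

Solve n(4n−3) ≤ 13149 for integer n.
n = 57 gives 12825 ≤ 13149, while n = 58 gives 13282 > 13149; so the answer is 12825.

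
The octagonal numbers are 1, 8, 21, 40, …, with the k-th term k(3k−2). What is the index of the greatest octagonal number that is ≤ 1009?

18

Solve n(3n−2) ≤ 1009 for integer n.
n = 18 gives 936 ≤ 1009, while n = 19 gives 1045 > 1009; so the answer is index 18.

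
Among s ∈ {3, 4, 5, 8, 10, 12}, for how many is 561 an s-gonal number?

s = 3: P(3, 33) = 561. ✓
s = 4: P(4, 23) = 529 and P(4, 24) = 576; 561 is not s-gonal.
s = 5: P(5, 19) = 532 and P(5, 20) = 590; 561 is not s-gonal.
s = 8: P(8, 14) = 560 and P(8, 15) = 645; 561 is not s-gonal.
s = 10: P(10, 12) = 540 and P(10, 13) = 637; 561 is not s-gonal.
s = 12: P(12, 11) = 561. ✓
Hits: s ∈ {3, 12} → 2.

2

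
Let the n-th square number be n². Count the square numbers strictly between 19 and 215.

The n-th square number is n².
Smallest index with value > 19: n = 5 (giving 25).
Largest index with value < 215: n = 14 (giving 196).
Indices 5 through 14: 10 terms.

10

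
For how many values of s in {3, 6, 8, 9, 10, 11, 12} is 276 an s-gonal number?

2

s = 3: P(3, 23) = 276. ✓
s = 6: P(6, 12) = 276. ✓
s = 8: P(8, 9) = 225 and P(8, 10) = 280; 276 is not s-gonal.
s = 9: P(9, 9) = 261 and P(9, 10) = 325; 276 is not s-gonal.
s = 10: P(10, 8) = 232 and P(10, 9) = 297; 276 is not s-gonal.
s = 11: P(11, 8) = 260 and P(11, 9) = 333; 276 is not s-gonal.
s = 12: P(12, 7) = 217 and P(12, 8) = 288; 276 is not s-gonal.
Hits: s ∈ {3, 6} → 2.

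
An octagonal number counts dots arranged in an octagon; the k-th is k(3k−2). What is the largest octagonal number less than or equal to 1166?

1160

Solve n(3n−2) ≤ 1166 for integer n.
n = 20 gives 1160 ≤ 1166, while n = 21 gives 1281 > 1166; so the answer is 1160.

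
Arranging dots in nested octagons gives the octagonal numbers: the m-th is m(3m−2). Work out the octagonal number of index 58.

9976

58·(3·58 − 2) = 58·172 = 9976.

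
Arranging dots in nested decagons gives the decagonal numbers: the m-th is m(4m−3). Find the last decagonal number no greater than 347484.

Solve n(4n−3) ≤ 347484 for integer n.
n = 295 gives 347215 ≤ 347484, while n = 296 gives 349576 > 347484; so the answer is 347215.

347215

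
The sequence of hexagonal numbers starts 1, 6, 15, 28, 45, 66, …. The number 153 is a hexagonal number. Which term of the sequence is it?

9

Set n(2n−1) = 153, giving 2n² − n − 153 = 0.
So n = (1 + 35) / 4 = 36/4 = 9.
Check: 9·(2·9 − 1) = 153. ✓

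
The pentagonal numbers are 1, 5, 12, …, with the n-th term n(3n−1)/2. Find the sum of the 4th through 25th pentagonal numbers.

8107

Σ i(3i−1)/2 = (3Σi² − Σi) / 2 over i = 4..25.
Σi = 325 − 6 = 319 and Σi² = 5525 − 14 = 5511.
(3·5511 − 1·319) / 2 = 16214/2 = 8107.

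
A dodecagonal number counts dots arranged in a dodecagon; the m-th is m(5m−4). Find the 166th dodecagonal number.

The 166th dodecagonal number is n(5n−4) with n = 166.
166·(5·166 − 4) = 166·826 = 137116.

137116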